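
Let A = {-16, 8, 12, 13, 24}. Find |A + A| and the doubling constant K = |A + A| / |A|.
K = |A + A| / |A| = 15/5 = 3

Enumerate A + A = {a + b : a, b ∈ A}. With |A| = 5, there are |A|^2 = 25 ordered sum pairs; collecting distinct values, A + A = {-32, -8, -4, -3, 8, 16, 20, 21, 24, 25, 26, 32, 36, 37, 48}, so |A + A| = 15. Thus K = 15/5 = 3. For comparison, the minimum possible |A + A| over all 5-element sets is 2·5 − 1 = 9 (so min K = 9/5), attained only by arithmetic progressions.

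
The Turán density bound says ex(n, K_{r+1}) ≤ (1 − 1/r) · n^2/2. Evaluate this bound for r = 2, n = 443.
Turán density bound = (1/2) · 443^2/2 = 196249/4 ≈ 49062.25

Turán's theorem: ex(n, K_{r+1}) is achieved by the complete r-partite Turán graph T(n, r) with parts as balanced as possible, and is at most (1 − 1/r) · n^2/2. For r = 2, n = 443: the density bound is (1/2) · 196249/2 = 196249/4 ≈ 49062.25. The integer-valued extremum is e(T(443, 2)) = 49062, which is strictly less than the density bound 196249/4 since 2 ∤ 443 (the parts of T(443, 2) cannot all be equal).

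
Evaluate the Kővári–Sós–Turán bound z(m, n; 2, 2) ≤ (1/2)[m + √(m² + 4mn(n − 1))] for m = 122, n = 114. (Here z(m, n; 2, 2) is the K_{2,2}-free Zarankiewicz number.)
z(122, 114; 2, 2) ≤ (1/2)[122 + √(122² + 4·122·114·113)] = (1/2)[122 + √6301300] = 1316.1195

Kővári–Sós–Turán: let r_1, ..., r_122 be the row sums and z = Σ r_i the total number of 1s. Each pair of columns can share at most one row with both entries 1 (else a 2×2 all-ones block appears), so Σ_i C(r_i, 2) ≤ C(114, 2) = 6441. By convexity Σ_i C(r_i, 2) ≥ 122·C(z/122, 2) = z(z − 122)/(2·122), giving z² − 122z − 122·114·113 ≤ 0 and hence z ≤ (1/2)[122 + √(14884 + 4·1571604)] = (1/2)[122 + √6301300] ≈ (1/2)(122 + 2510.239) = 1316.1195.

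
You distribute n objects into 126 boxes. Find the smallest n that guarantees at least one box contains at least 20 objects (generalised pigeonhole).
n = (20 − 1)·126 + 1 = 2395

By the generalised pigeonhole principle, to guarantee some box contains ≥ r objects we need more than (r − 1) · k objects total. Threshold: n = (r − 1) · k + 1. With r = 20 and k = 126: n = 19 · 126 + 1 = 2394 + 1 = 2395. For n = 2394 = 19 · 126, we can put exactly 19 objects in every box, avoiding 20 in any single one — so 2395 is tight.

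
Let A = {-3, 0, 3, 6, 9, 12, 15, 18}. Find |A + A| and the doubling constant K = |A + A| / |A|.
K = |A + A| / |A| = 15/8

Enumerate A + A = {a + b : a, b ∈ A}. With |A| = 8, there are |A|^2 = 64 ordered sum pairs; collecting distinct values, A + A = {-6, -3, 0, 3, 6, 9, 12, 15, 18, 21, 24, 27, 30, 33, 36}, so |A + A| = 15. Thus K = 15/8. Here |A + A| = 2|A| − 1 = 15, the minimum possible — so K = 15/8 is minimal, which holds iff A is an arithmetic progression.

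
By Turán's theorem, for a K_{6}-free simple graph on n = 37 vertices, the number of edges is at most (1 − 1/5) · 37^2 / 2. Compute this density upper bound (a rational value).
Turán density bound = (4/5) · 37^2/2 = 2738/5 ≈ 547.6

Turán's theorem: ex(n, K_{r+1}) is achieved by the complete r-partite Turán graph T(n, r) with parts as balanced as possible, and is at most (1 − 1/r) · n^2/2. For r = 5, n = 37: the density bound is (4/5) · 1369/2 = 2738/5 ≈ 547.6. The integer-valued extremum is e(T(37, 5)) = 547, which is strictly less than the density bound 2738/5 since 5 ∤ 37 (the parts of T(37, 5) cannot all be equal).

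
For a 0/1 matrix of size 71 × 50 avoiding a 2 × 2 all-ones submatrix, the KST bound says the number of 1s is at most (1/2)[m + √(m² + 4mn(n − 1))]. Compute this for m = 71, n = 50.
z(71, 50; 2, 2) ≤ (1/2)[71 + √(71² + 4·71·50·49)] = (1/2)[71 + √700841] = 454.0812

Kővári–Sós–Turán: let r_1, ..., r_71 be the row sums and z = Σ r_i the total number of 1s. Each pair of columns can share at most one row with both entries 1 (else a 2×2 all-ones block appears), so Σ_i C(r_i, 2) ≤ C(50, 2) = 1225. By convexity Σ_i C(r_i, 2) ≥ 71·C(z/71, 2) = z(z − 71)/(2·71), giving z² − 71z − 71·50·49 ≤ 0 and hence z ≤ (1/2)[71 + √(5041 + 4·173950)] = (1/2)[71 + √700841] ≈ (1/2)(71 + 837.1625) = 454.0812.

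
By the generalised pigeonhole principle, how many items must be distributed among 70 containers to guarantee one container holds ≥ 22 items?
n = (22 − 1)·70 + 1 = 1471

By the generalised pigeonhole principle, to guarantee some box contains ≥ r objects we need more than (r − 1) · k objects total. Threshold: n = (r − 1) · k + 1. With r = 22 and k = 70: n = 21 · 70 + 1 = 1470 + 1 = 1471. For n = 1470 = 21 · 70, we can put exactly 21 objects in every box, avoiding 22 in any single one — so 1471 is tight.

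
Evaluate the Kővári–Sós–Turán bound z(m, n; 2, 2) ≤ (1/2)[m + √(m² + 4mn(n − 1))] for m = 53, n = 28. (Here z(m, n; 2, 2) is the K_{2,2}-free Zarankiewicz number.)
z(53, 28; 2, 2) ≤ (1/2)[53 + √(53² + 4·53·28·27)] = (1/2)[53 + √163081] = 228.4164

Kővári–Sós–Turán: let r_1, ..., r_53 be the row sums and z = Σ r_i the total number of 1s. Each pair of columns can share at most one row with both entries 1 (else a 2×2 all-ones block appears), so Σ_i C(r_i, 2) ≤ C(28, 2) = 378. By convexity Σ_i C(r_i, 2) ≥ 53·C(z/53, 2) = z(z − 53)/(2·53), giving z² − 53z − 53·28·27 ≤ 0 and hence z ≤ (1/2)[53 + √(2809 + 4·40068)] = (1/2)[53 + √163081] ≈ (1/2)(53 + 403.8329) = 228.4164.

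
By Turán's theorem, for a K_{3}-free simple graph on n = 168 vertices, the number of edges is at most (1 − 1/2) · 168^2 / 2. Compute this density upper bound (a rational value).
Turán density bound = (1/2) · 168^2/2 = 7056

Turán's theorem: ex(n, K_{r+1}) is achieved by the complete r-partite Turán graph T(n, r) with parts as balanced as possible, and is at most (1 − 1/r) · n^2/2. For r = 2, n = 168: the density bound is (1/2) · 28224/2 = 7056. Since 2 ∣ 168, the Turán graph T(168, 2) has parts of equal size 84, and its edge count e(T(168, 2)) = 7056 attains the density bound exactly.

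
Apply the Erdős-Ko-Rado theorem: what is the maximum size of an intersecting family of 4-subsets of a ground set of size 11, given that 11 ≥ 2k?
max |F| = C(10, 3) = 120

Erdős-Ko-Rado (1961): when n ≥ 2k, max |F| = C(n−1, k−1). The bound is attained by the star {A : i ∈ A} for any fixed i ∈ [n]. Here C(11−1, 4−1) = C(10, 3) = 120.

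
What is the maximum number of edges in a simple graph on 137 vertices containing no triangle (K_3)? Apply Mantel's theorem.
ex(137, K_3) = ⌊137^2/4⌋ = 4692

Mantel (1907): a triangle-free graph on n vertices has at most ⌊n^2/4⌋ edges, with equality for the complete bipartite graph K_{⌊n/2⌋, ⌈n/2⌉}. For n = 137: ⌊137^2/4⌋ = ⌊18769/4⌋ = 4692. The extremal graph is K_{68, 69}, which has 68·69 = 4692 edges.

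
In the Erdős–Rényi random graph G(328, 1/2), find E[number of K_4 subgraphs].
E[# K_4] = C(328, 4) · (1/2)^C(4, 2) = 473490550 / 2^6 = 236745275/32 = 7398289.84375

For each 4-subset S of vertices (there are C(328, 4) = 473490550 such S), let X_S = 1 if S induces a K_4 (all C(4, 2) = 6 edges present). Then P(X_S = 1) = (1/2)^6 = 1/64. By linearity of expectation, E[# K_4] = C(328, 4) · (1/2)^6 = 473490550 / 64 = 236745275/32 = 7398289.84375.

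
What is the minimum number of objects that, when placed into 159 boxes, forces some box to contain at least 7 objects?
n = (7 − 1)·159 + 1 = 955

By the generalised pigeonhole principle, to guarantee some box contains ≥ r objects we need more than (r − 1) · k objects total. Threshold: n = (r − 1) · k + 1. With r = 7 and k = 159: n = 6 · 159 + 1 = 954 + 1 = 955. For n = 954 = 6 · 159, we can put exactly 6 objects in every box, avoiding 7 in any single one — so 955 is tight.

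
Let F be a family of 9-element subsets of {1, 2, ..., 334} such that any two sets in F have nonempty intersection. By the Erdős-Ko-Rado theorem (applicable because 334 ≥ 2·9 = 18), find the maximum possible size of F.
max |F| = C(333, 8) = 3445393434665391

The Erdős-Ko-Rado theorem states: for n ≥ 2k, an intersecting family of k-subsets of an n-element set has size at most C(n − 1, k − 1), with equality for 'star' families {A ⊆ [n] : |A| = k, i ∈ A} (fix an element i). For n = 334, k = 9: C(333, 8) = 3445393434665391.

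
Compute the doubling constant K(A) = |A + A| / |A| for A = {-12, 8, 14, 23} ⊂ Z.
K = |A + A| / |A| = 10/4 = 5/2

Enumerate A + A = {a + b : a, b ∈ A}. With |A| = 4, there are |A|^2 = 16 ordered sum pairs; collecting distinct values, A + A = {-24, -4, 2, 11, 16, 22, 28, 31, 37, 46}, so |A + A| = 10. Thus K = 10/4 = 5/2. For comparison, the minimum possible |A + A| over all 4-element sets is 2·4 − 1 = 7 (so min K = 7/4), attained only by arithmetic progressions.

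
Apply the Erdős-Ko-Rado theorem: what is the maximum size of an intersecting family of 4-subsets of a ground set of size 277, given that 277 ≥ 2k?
max |F| = C(276, 3) = 3466100

Erdős-Ko-Rado (1961): when n ≥ 2k, max |F| = C(n−1, k−1). The bound is attained by the star {A : i ∈ A} for any fixed i ∈ [n]. Here C(277−1, 4−1) = C(276, 3) = 3466100.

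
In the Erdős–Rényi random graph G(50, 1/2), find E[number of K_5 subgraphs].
E[# K_5] = C(50, 5) · (1/2)^C(5, 2) = 2118760 / 2^10 = 264845/128 = 2069.1015625

For each 5-subset S of vertices (there are C(50, 5) = 2118760 such S), let X_S = 1 if S induces a K_5 (all C(5, 2) = 10 edges present). Then P(X_S = 1) = (1/2)^10 = 1/1024. By linearity of expectation, E[# K_5] = C(50, 5) · (1/2)^10 = 2118760 / 1024 = 264845/128 = 2069.1015625.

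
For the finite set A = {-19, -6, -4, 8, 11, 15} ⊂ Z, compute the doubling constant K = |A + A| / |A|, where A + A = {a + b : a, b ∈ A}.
K = |A + A| / |A| = 20/6 = 10/3

Enumerate A + A = {a + b : a, b ∈ A}. With |A| = 6, there are |A|^2 = 36 ordered sum pairs; collecting distinct values, A + A = {-38, -25, -23, -12, -11, -10, -8, -4, 2, 4, 5, 7, 9, 11, 16, 19, 22, 23, 26, 30}, so |A + A| = 20. Thus K = 20/6 = 10/3. For comparison, the minimum possible |A + A| over all 6-element sets is 2·6 − 1 = 11 (so min K = 11/6), attained only by arithmetic progressions.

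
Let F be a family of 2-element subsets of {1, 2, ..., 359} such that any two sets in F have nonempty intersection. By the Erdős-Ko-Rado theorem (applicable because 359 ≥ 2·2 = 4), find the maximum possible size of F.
max |F| = C(358, 1) = 358

Erdős-Ko-Rado (1961): when n ≥ 2k, max |F| = C(n−1, k−1). The bound is attained by the star {A : i ∈ A} for any fixed i ∈ [n]. Here C(359−1, 2−1) = C(358, 1) = 358.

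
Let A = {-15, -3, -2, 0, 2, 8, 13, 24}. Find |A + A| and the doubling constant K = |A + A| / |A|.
K = |A + A| / |A| = 31/8

Enumerate A + A = {a + b : a, b ∈ A}. With |A| = 8, there are |A|^2 = 64 ordered sum pairs; collecting distinct values, A + A = {-30, -18, -17, -15, -13, -7, -6, -5, -4, -3, -2, -1, 0, 2, 4, 5, 6, 8, 9, 10, 11, 13, 15, 16, 21, 22, 24, 26, 32, 37, 48}, so |A + A| = 31. Thus K = 31/8. For comparison, the minimum possible |A + A| over all 8-element sets is 2·8 − 1 = 15 (so min K = 15/8), attained only by arithmetic progressions.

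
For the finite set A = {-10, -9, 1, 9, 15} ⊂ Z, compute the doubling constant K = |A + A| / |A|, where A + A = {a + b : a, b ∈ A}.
K = |A + A| / |A| = 15/5 = 3

Enumerate A + A = {a + b : a, b ∈ A}. With |A| = 5, there are |A|^2 = 25 ordered sum pairs; collecting distinct values, A + A = {-20, -19, -18, -9, -8, -1, 0, 2, 5, 6, 10, 16, 18, 24, 30}, so |A + A| = 15. Thus K = 15/5 = 3. For comparison, the minimum possible |A + A| over all 5-element sets is 2·5 − 1 = 9 (so min K = 9/5), attained only by arithmetic progressions.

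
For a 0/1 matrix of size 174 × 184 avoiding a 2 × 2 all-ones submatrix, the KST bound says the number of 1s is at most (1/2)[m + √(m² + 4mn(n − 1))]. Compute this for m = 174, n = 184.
z(174, 184; 2, 2) ≤ (1/2)[174 + √(174² + 4·174·184·183)] = (1/2)[174 + √23465988] = 2509.0853

Kővári–Sós–Turán: let r_1, ..., r_174 be the row sums and z = Σ r_i the total number of 1s. Each pair of columns can share at most one row with both entries 1 (else a 2×2 all-ones block appears), so Σ_i C(r_i, 2) ≤ C(184, 2) = 16836. By convexity Σ_i C(r_i, 2) ≥ 174·C(z/174, 2) = z(z − 174)/(2·174), giving z² − 174z − 174·184·183 ≤ 0 and hence z ≤ (1/2)[174 + √(30276 + 4·5858928)] = (1/2)[174 + √23465988] ≈ (1/2)(174 + 4844.1705) = 2509.0853.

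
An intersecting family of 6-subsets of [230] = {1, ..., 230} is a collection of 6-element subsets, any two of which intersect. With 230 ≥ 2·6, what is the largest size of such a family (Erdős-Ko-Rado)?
max |F| = C(229, 5) = 5022337545

Erdős-Ko-Rado (1961): when n ≥ 2k, max |F| = C(n−1, k−1). The bound is attained by the star {A : i ∈ A} for any fixed i ∈ [n]. Here C(230−1, 6−1) = C(229, 5) = 5022337545.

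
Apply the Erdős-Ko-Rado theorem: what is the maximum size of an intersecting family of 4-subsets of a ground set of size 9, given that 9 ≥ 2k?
max |F| = C(8, 3) = 56

The Erdős-Ko-Rado theorem states: for n ≥ 2k, an intersecting family of k-subsets of an n-element set has size at most C(n − 1, k − 1), with equality for 'star' families {A ⊆ [n] : |A| = k, i ∈ A} (fix an element i). For n = 9, k = 4: C(8, 3) = 56.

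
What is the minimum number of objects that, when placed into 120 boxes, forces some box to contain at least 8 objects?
n = (8 − 1)·120 + 1 = 841

By the generalised pigeonhole principle, to guarantee some box contains ≥ r objects we need more than (r − 1) · k objects total. Threshold: n = (r − 1) · k + 1. With r = 8 and k = 120: n = 7 · 120 + 1 = 840 + 1 = 841. For n = 840 = 7 · 120, we can put exactly 7 objects in every box, avoiding 8 in any single one — so 841 is tight.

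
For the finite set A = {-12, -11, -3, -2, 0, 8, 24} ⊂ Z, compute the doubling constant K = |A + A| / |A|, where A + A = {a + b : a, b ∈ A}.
K = |A + A| / |A| = 25/7

Enumerate A + A = {a + b : a, b ∈ A}. With |A| = 7, there are |A|^2 = 49 ordered sum pairs; collecting distinct values, A + A = {-24, -23, -22, -15, -14, -13, -12, -11, -6, -5, -4, -3, -2, 0, 5, 6, 8, 12, 13, 16, 21, 22, 24, 32, 48}, so |A + A| = 25. Thus K = 25/7. For comparison, the minimum possible |A + A| over all 7-element sets is 2·7 − 1 = 13 (so min K = 13/7), attained only by arithmetic progressions.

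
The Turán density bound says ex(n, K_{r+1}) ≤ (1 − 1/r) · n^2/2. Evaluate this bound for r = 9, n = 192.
Turán density bound = (8/9) · 192^2/2 = 16384

Turán's theorem: ex(n, K_{r+1}) is achieved by the complete r-partite Turán graph T(n, r) with parts as balanced as possible, and is at most (1 − 1/r) · n^2/2. For r = 9, n = 192: the density bound is (8/9) · 36864/2 = 16384. The integer-valued extremum is e(T(192, 9)) = 16383, which is strictly less than the density bound 16384 since 9 ∤ 192 (the parts of T(192, 9) cannot all be equal).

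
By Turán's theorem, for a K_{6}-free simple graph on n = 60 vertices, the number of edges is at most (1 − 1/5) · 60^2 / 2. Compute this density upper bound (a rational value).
Turán density bound = (4/5) · 60^2/2 = 1440

Turán's theorem: ex(n, K_{r+1}) is achieved by the complete r-partite Turán graph T(n, r) with parts as balanced as possible, and is at most (1 − 1/r) · n^2/2. For r = 5, n = 60: the density bound is (4/5) · 3600/2 = 1440. Since 5 ∣ 60, the Turán graph T(60, 5) has parts of equal size 12, and its edge count e(T(60, 5)) = 1440 attains the density bound exactly.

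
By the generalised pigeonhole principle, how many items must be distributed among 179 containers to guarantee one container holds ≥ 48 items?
n = (48 − 1)·179 + 1 = 8414

By the generalised pigeonhole principle, to guarantee some box contains ≥ r objects we need more than (r − 1) · k objects total. Threshold: n = (r − 1) · k + 1. With r = 48 and k = 179: n = 47 · 179 + 1 = 8413 + 1 = 8414. For n = 8413 = 47 · 179, we can put exactly 47 objects in every box, avoiding 48 in any single one — so 8414 is tight.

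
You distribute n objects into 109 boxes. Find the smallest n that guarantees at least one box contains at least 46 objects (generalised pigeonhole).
n = (46 − 1)·109 + 1 = 4906

By the generalised pigeonhole principle, to guarantee some box contains ≥ r objects we need more than (r − 1) · k objects total. Threshold: n = (r − 1) · k + 1. With r = 46 and k = 109: n = 45 · 109 + 1 = 4905 + 1 = 4906. For n = 4905 = 45 · 109, we can put exactly 45 objects in every box, avoiding 46 in any single one — so 4906 is tight.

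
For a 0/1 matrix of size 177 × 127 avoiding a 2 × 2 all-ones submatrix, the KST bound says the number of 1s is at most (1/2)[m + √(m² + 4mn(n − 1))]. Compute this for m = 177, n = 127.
z(177, 127; 2, 2) ≤ (1/2)[177 + √(177² + 4·177·127·126)] = (1/2)[177 + √11360745] = 1773.7852

Kővári–Sós–Turán: let r_1, ..., r_177 be the row sums and z = Σ r_i the total number of 1s. Each pair of columns can share at most one row with both entries 1 (else a 2×2 all-ones block appears), so Σ_i C(r_i, 2) ≤ C(127, 2) = 8001. By convexity Σ_i C(r_i, 2) ≥ 177·C(z/177, 2) = z(z − 177)/(2·177), giving z² − 177z − 177·127·126 ≤ 0 and hence z ≤ (1/2)[177 + √(31329 + 4·2832354)] = (1/2)[177 + √11360745] ≈ (1/2)(177 + 3370.5704) = 1773.7852.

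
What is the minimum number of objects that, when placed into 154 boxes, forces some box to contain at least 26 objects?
n = (26 − 1)·154 + 1 = 3851

By the generalised pigeonhole principle, to guarantee some box contains ≥ r objects we need more than (r − 1) · k objects total. Threshold: n = (r − 1) · k + 1. With r = 26 and k = 154: n = 25 · 154 + 1 = 3850 + 1 = 3851. For n = 3850 = 25 · 154, we can put exactly 25 objects in every box, avoiding 26 in any single one — so 3851 is tight.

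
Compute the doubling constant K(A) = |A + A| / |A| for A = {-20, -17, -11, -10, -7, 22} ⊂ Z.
K = |A + A| / |A| = 20/6 = 10/3

Enumerate A + A = {a + b : a, b ∈ A}. With |A| = 6, there are |A|^2 = 36 ordered sum pairs; collecting distinct values, A + A = {-40, -37, -34, -31, -30, -28, -27, -24, -22, -21, -20, -18, -17, -14, 2, 5, 11, 12, 15, 44}, so |A + A| = 20. Thus K = 20/6 = 10/3. For comparison, the minimum possible |A + A| over all 6-element sets is 2·6 − 1 = 11 (so min K = 11/6), attained only by arithmetic progressions.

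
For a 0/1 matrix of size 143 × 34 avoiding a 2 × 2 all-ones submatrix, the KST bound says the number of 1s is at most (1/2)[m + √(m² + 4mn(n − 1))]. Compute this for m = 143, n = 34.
z(143, 34; 2, 2) ≤ (1/2)[143 + √(143² + 4·143·34·33)] = (1/2)[143 + √662233] = 478.3885

Kővári–Sós–Turán: let r_1, ..., r_143 be the row sums and z = Σ r_i the total number of 1s. Each pair of columns can share at most one row with both entries 1 (else a 2×2 all-ones block appears), so Σ_i C(r_i, 2) ≤ C(34, 2) = 561. By convexity Σ_i C(r_i, 2) ≥ 143·C(z/143, 2) = z(z − 143)/(2·143), giving z² − 143z − 143·34·33 ≤ 0 and hence z ≤ (1/2)[143 + √(20449 + 4·160446)] = (1/2)[143 + √662233] ≈ (1/2)(143 + 813.777) = 478.3885.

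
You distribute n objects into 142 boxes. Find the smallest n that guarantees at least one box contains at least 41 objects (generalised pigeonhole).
n = (41 − 1)·142 + 1 = 5681

By the generalised pigeonhole principle, to guarantee some box contains ≥ r objects we need more than (r − 1) · k objects total. Threshold: n = (r − 1) · k + 1. With r = 41 and k = 142: n = 40 · 142 + 1 = 5680 + 1 = 5681. For n = 5680 = 40 · 142, we can put exactly 40 objects in every box, avoiding 41 in any single one — so 5681 is tight.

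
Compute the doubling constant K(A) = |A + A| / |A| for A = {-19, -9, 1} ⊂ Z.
K = |A + A| / |A| = 5/3

Enumerate A + A = {a + b : a, b ∈ A}. With |A| = 3, there are |A|^2 = 9 ordered sum pairs; collecting distinct values, A + A = {-38, -28, -18, -8, 2}, so |A + A| = 5. Thus K = 5/3. Here |A + A| = 2|A| − 1 = 5, the minimum possible — so K = 5/3 is minimal, which holds iff A is an arithmetic progression.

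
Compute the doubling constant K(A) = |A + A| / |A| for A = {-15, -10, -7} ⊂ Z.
K = |A + A| / |A| = 6/3 = 2

Enumerate A + A = {a + b : a, b ∈ A}. With |A| = 3, there are |A|^2 = 9 ordered sum pairs; collecting distinct values, A + A = {-30, -25, -22, -20, -17, -14}, so |A + A| = 6. Thus K = 6/3 = 2. For comparison, the minimum possible |A + A| over all 3-element sets is 2·3 − 1 = 5 (so min K = 5/3), attained only by arithmetic progressions.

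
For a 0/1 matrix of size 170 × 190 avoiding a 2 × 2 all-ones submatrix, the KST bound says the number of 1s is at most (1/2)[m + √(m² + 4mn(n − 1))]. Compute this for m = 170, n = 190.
z(170, 190; 2, 2) ≤ (1/2)[170 + √(170² + 4·170·190·189)] = (1/2)[170 + √24447700] = 2557.2308

Kővári–Sós–Turán: let r_1, ..., r_170 be the row sums and z = Σ r_i the total number of 1s. Each pair of columns can share at most one row with both entries 1 (else a 2×2 all-ones block appears), so Σ_i C(r_i, 2) ≤ C(190, 2) = 17955. By convexity Σ_i C(r_i, 2) ≥ 170·C(z/170, 2) = z(z − 170)/(2·170), giving z² − 170z − 170·190·189 ≤ 0 and hence z ≤ (1/2)[170 + √(28900 + 4·6104700)] = (1/2)[170 + √24447700] ≈ (1/2)(170 + 4944.4615) = 2557.2308.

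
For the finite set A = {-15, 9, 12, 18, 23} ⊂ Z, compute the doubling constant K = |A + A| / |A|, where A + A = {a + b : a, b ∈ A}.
K = |A + A| / |A| = 15/5 = 3

Enumerate A + A = {a + b : a, b ∈ A}. With |A| = 5, there are |A|^2 = 25 ordered sum pairs; collecting distinct values, A + A = {-30, -6, -3, 3, 8, 18, 21, 24, 27, 30, 32, 35, 36, 41, 46}, so |A + A| = 15. Thus K = 15/5 = 3. For comparison, the minimum possible |A + A| over all 5-element sets is 2·5 − 1 = 9 (so min K = 9/5), attained only by arithmetic progressions.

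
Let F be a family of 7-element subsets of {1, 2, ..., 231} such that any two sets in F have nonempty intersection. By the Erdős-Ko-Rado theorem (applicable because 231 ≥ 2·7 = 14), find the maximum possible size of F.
max |F| = C(230, 6) = 192522939225

The Erdős-Ko-Rado theorem states: for n ≥ 2k, an intersecting family of k-subsets of an n-element set has size at most C(n − 1, k − 1), with equality for 'star' families {A ⊆ [n] : |A| = k, i ∈ A} (fix an element i). For n = 231, k = 7: C(230, 6) = 192522939225.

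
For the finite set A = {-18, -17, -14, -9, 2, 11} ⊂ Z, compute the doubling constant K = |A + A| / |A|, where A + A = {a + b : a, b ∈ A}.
K = |A + A| / |A| = 20/6 = 10/3

Enumerate A + A = {a + b : a, b ∈ A}. With |A| = 6, there are |A|^2 = 36 ordered sum pairs; collecting distinct values, A + A = {-36, -35, -34, -32, -31, -28, -27, -26, -23, -18, -16, -15, -12, -7, -6, -3, 2, 4, 13, 22}, so |A + A| = 20. Thus K = 20/6 = 10/3. For comparison, the minimum possible |A + A| over all 6-element sets is 2·6 − 1 = 11 (so min K = 11/6), attained only by arithmetic progressions.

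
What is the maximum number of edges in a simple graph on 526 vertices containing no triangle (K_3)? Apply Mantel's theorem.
ex(526, K_3) = ⌊526^2/4⌋ = 69169

Mantel (1907): a triangle-free graph on n vertices has at most ⌊n^2/4⌋ edges, with equality for the complete bipartite graph K_{⌊n/2⌋, ⌈n/2⌉}. For n = 526: ⌊526^2/4⌋ = ⌊276676/4⌋ = 69169. The extremal graph is K_{263, 263}, which has 263·263 = 69169 edges.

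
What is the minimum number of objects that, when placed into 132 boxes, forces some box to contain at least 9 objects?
n = (9 − 1)·132 + 1 = 1057

By the generalised pigeonhole principle, to guarantee some box contains ≥ r objects we need more than (r − 1) · k objects total. Threshold: n = (r − 1) · k + 1. With r = 9 and k = 132: n = 8 · 132 + 1 = 1056 + 1 = 1057. For n = 1056 = 8 · 132, we can put exactly 8 objects in every box, avoiding 9 in any single one — so 1057 is tight.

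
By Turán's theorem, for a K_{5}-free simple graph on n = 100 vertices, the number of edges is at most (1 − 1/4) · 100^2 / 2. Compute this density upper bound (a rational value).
Turán density bound = (3/4) · 100^2/2 = 3750

Turán's theorem: ex(n, K_{r+1}) is achieved by the complete r-partite Turán graph T(n, r) with parts as balanced as possible, and is at most (1 − 1/r) · n^2/2. For r = 4, n = 100: the density bound is (3/4) · 10000/2 = 3750. Since 4 ∣ 100, the Turán graph T(100, 4) has parts of equal size 25, and its edge count e(T(100, 4)) = 3750 attains the density bound exactly.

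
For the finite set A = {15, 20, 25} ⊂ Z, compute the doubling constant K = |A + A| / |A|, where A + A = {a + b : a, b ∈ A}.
K = |A + A| / |A| = 5/3

Enumerate A + A = {a + b : a, b ∈ A}. With |A| = 3, there are |A|^2 = 9 ordered sum pairs; collecting distinct values, A + A = {30, 35, 40, 45, 50}, so |A + A| = 5. Thus K = 5/3. Here |A + A| = 2|A| − 1 = 5, the minimum possible — so K = 5/3 is minimal, which holds iff A is an arithmetic progression.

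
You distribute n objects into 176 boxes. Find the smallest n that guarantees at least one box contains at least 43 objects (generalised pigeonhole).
n = (43 − 1)·176 + 1 = 7393

By the generalised pigeonhole principle, to guarantee some box contains ≥ r objects we need more than (r − 1) · k objects total. Threshold: n = (r − 1) · k + 1. With r = 43 and k = 176: n = 42 · 176 + 1 = 7392 + 1 = 7393. For n = 7392 = 42 · 176, we can put exactly 42 objects in every box, avoiding 43 in any single one — so 7393 is tight.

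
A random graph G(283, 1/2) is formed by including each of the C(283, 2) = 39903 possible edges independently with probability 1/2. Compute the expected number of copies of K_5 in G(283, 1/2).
E[# K_5] = C(283, 5) · (1/2)^C(5, 2) = 14598991386 / 2^10 = 7299495693/512 ≈ 14256827.525391

For each 5-subset S of vertices (there are C(283, 5) = 14598991386 such S), let X_S = 1 if S induces a K_5 (all C(5, 2) = 10 edges present). Then P(X_S = 1) = (1/2)^10 = 1/1024. By linearity of expectation, E[# K_5] = C(283, 5) · (1/2)^10 = 14598991386 / 1024 = 7299495693/512 ≈ 14256827.525391.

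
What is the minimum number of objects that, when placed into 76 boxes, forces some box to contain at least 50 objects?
n = (50 − 1)·76 + 1 = 3725

By the generalised pigeonhole principle, to guarantee some box contains ≥ r objects we need more than (r − 1) · k objects total. Threshold: n = (r − 1) · k + 1. With r = 50 and k = 76: n = 49 · 76 + 1 = 3724 + 1 = 3725. For n = 3724 = 49 · 76, we can put exactly 49 objects in every box, avoiding 50 in any single one — so 3725 is tight.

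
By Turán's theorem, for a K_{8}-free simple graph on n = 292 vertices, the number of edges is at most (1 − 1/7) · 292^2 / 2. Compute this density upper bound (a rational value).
Turán density bound = (6/7) · 292^2/2 = 255792/7 ≈ 36541.7143

Turán's theorem: ex(n, K_{r+1}) is achieved by the complete r-partite Turán graph T(n, r) with parts as balanced as possible, and is at most (1 − 1/r) · n^2/2. For r = 7, n = 292: the density bound is (6/7) · 85264/2 = 255792/7 ≈ 36541.7143. The integer-valued extremum is e(T(292, 7)) = 36541, which is strictly less than the density bound 255792/7 since 7 ∤ 292 (the parts of T(292, 7) cannot all be equal).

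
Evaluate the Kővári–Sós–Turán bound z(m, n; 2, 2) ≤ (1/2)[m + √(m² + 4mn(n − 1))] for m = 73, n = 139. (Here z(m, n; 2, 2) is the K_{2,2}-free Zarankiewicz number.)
z(73, 139; 2, 2) ≤ (1/2)[73 + √(73² + 4·73·139·138)] = (1/2)[73 + √5606473] = 1220.3996

Kővári–Sós–Turán: let r_1, ..., r_73 be the row sums and z = Σ r_i the total number of 1s. Each pair of columns can share at most one row with both entries 1 (else a 2×2 all-ones block appears), so Σ_i C(r_i, 2) ≤ C(139, 2) = 9591. By convexity Σ_i C(r_i, 2) ≥ 73·C(z/73, 2) = z(z − 73)/(2·73), giving z² − 73z − 73·139·138 ≤ 0 and hence z ≤ (1/2)[73 + √(5329 + 4·1400286)] = (1/2)[73 + √5606473] ≈ (1/2)(73 + 2367.7992) = 1220.3996.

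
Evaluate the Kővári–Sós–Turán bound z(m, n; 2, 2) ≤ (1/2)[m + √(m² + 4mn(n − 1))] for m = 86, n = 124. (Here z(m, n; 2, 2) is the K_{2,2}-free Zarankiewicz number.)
z(86, 124; 2, 2) ≤ (1/2)[86 + √(86² + 4·86·124·123)] = (1/2)[86 + √5254084] = 1189.0894

Kővári–Sós–Turán: let r_1, ..., r_86 be the row sums and z = Σ r_i the total number of 1s. Each pair of columns can share at most one row with both entries 1 (else a 2×2 all-ones block appears), so Σ_i C(r_i, 2) ≤ C(124, 2) = 7626. By convexity Σ_i C(r_i, 2) ≥ 86·C(z/86, 2) = z(z − 86)/(2·86), giving z² − 86z − 86·124·123 ≤ 0 and hence z ≤ (1/2)[86 + √(7396 + 4·1311672)] = (1/2)[86 + √5254084] ≈ (1/2)(86 + 2292.1789) = 1189.0894.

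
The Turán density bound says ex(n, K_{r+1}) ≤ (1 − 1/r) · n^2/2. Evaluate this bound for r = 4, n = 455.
Turán density bound = (3/4) · 455^2/2 = 621075/8 ≈ 77634.375

Turán's theorem: ex(n, K_{r+1}) is achieved by the complete r-partite Turán graph T(n, r) with parts as balanced as possible, and is at most (1 − 1/r) · n^2/2. For r = 4, n = 455: the density bound is (3/4) · 207025/2 = 621075/8 ≈ 77634.375. The integer-valued extremum is e(T(455, 4)) = 77634, which is strictly less than the density bound 621075/8 since 4 ∤ 455 (the parts of T(455, 4) cannot all be equal).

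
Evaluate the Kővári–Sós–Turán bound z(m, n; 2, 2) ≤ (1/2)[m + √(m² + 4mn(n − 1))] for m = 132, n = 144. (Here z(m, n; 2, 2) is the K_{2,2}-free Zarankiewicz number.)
z(132, 144; 2, 2) ≤ (1/2)[132 + √(132² + 4·132·144·143)] = (1/2)[132 + √10890000] = 1716

Kővári–Sós–Turán: let r_1, ..., r_132 be the row sums and z = Σ r_i the total number of 1s. Each pair of columns can share at most one row with both entries 1 (else a 2×2 all-ones block appears), so Σ_i C(r_i, 2) ≤ C(144, 2) = 10296. By convexity Σ_i C(r_i, 2) ≥ 132·C(z/132, 2) = z(z − 132)/(2·132), giving z² − 132z − 132·144·143 ≤ 0 and hence z ≤ (1/2)[132 + √(17424 + 4·2718144)] = (1/2)[132 + √10890000] ≈ (1/2)(132 + 3300) = 1716.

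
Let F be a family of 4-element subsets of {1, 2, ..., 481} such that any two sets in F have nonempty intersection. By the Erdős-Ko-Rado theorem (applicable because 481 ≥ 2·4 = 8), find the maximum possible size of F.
max |F| = C(480, 3) = 18316960

Erdős-Ko-Rado (1961): when n ≥ 2k, max |F| = C(n−1, k−1). The bound is attained by the star {A : i ∈ A} for any fixed i ∈ [n]. Here C(481−1, 4−1) = C(480, 3) = 18316960.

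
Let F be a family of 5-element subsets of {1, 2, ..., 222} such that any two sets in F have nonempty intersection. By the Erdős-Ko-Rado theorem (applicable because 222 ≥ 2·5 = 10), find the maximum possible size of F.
max |F| = C(221, 4) = 96717335

The Erdős-Ko-Rado theorem states: for n ≥ 2k, an intersecting family of k-subsets of an n-element set has size at most C(n − 1, k − 1), with equality for 'star' families {A ⊆ [n] : |A| = k, i ∈ A} (fix an element i). For n = 222, k = 5: C(221, 4) = 96717335.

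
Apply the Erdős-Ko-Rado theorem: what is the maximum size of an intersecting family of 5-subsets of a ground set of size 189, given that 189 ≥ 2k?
max |F| = C(188, 4) = 50404915

The Erdős-Ko-Rado theorem states: for n ≥ 2k, an intersecting family of k-subsets of an n-element set has size at most C(n − 1, k − 1), with equality for 'star' families {A ⊆ [n] : |A| = k, i ∈ A} (fix an element i). For n = 189, k = 5: C(188, 4) = 50404915.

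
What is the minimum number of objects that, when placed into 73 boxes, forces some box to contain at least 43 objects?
n = (43 − 1)·73 + 1 = 3067

By the generalised pigeonhole principle, to guarantee some box contains ≥ r objects we need more than (r − 1) · k objects total. Threshold: n = (r − 1) · k + 1. With r = 43 and k = 73: n = 42 · 73 + 1 = 3066 + 1 = 3067. For n = 3066 = 42 · 73, we can put exactly 42 objects in every box, avoiding 43 in any single one — so 3067 is tight.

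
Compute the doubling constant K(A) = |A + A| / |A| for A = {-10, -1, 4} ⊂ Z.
K = |A + A| / |A| = 6/3 = 2

Enumerate A + A = {a + b : a, b ∈ A}. With |A| = 3, there are |A|^2 = 9 ordered sum pairs; collecting distinct values, A + A = {-20, -11, -6, -2, 3, 8}, so |A + A| = 6. Thus K = 6/3 = 2. For comparison, the minimum possible |A + A| over all 3-element sets is 2·3 − 1 = 5 (so min K = 5/3), attained only by arithmetic progressions.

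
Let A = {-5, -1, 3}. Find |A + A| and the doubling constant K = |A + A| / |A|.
K = |A + A| / |A| = 5/3

Enumerate A + A = {a + b : a, b ∈ A}. With |A| = 3, there are |A|^2 = 9 ordered sum pairs; collecting distinct values, A + A = {-10, -6, -2, 2, 6}, so |A + A| = 5. Thus K = 5/3. Here |A + A| = 2|A| − 1 = 5, the minimum possible — so K = 5/3 is minimal, which holds iff A is an arithmetic progression.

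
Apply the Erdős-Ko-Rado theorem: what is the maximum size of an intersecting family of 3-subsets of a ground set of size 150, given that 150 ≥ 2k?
max |F| = C(149, 2) = 11026

Erdős-Ko-Rado (1961): when n ≥ 2k, max |F| = C(n−1, k−1). The bound is attained by the star {A : i ∈ A} for any fixed i ∈ [n]. Here C(150−1, 3−1) = C(149, 2) = 11026.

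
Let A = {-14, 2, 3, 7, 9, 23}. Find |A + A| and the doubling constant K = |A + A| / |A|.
K = |A + A| / |A| = 20/6 = 10/3

Enumerate A + A = {a + b : a, b ∈ A}. With |A| = 6, there are |A|^2 = 36 ordered sum pairs; collecting distinct values, A + A = {-28, -12, -11, -7, -5, 4, 5, 6, 9, 10, 11, 12, 14, 16, 18, 25, 26, 30, 32, 46}, so |A + A| = 20. Thus K = 20/6 = 10/3. For comparison, the minimum possible |A + A| over all 6-element sets is 2·6 − 1 = 11 (so min K = 11/6), attained only by arithmetic progressions.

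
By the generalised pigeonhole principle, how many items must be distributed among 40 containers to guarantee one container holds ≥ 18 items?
n = (18 − 1)·40 + 1 = 681

By the generalised pigeonhole principle, to guarantee some box contains ≥ r objects we need more than (r − 1) · k objects total. Threshold: n = (r − 1) · k + 1. With r = 18 and k = 40: n = 17 · 40 + 1 = 680 + 1 = 681. For n = 680 = 17 · 40, we can put exactly 17 objects in every box, avoiding 18 in any single one — so 681 is tight.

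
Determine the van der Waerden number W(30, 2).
W(30, 2) = 30 + 1 = 31

A 2-term AP is any pair of integers, so a monochromatic 2-AP exists iff some colour is used at least twice. With 30 colours, the colouring i ↦ i on {1, ..., 30} uses each colour once, avoiding any monochromatic pair, so W(30, 2) > 30. For {1, ..., 31}, pigeonhole forces two integers of the same colour, which form a monochromatic 2-AP. Hence W(30, 2) = 31.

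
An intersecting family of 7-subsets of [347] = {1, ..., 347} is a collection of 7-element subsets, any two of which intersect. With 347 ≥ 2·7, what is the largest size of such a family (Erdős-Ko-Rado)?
max |F| = C(346, 6) = 2281370098854

The Erdős-Ko-Rado theorem states: for n ≥ 2k, an intersecting family of k-subsets of an n-element set has size at most C(n − 1, k − 1), with equality for 'star' families {A ⊆ [n] : |A| = k, i ∈ A} (fix an element i). For n = 347, k = 7: C(346, 6) = 2281370098854.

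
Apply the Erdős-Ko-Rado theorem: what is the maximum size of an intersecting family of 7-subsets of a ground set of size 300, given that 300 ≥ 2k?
max |F| = C(299, 6) = 943566389766

The Erdős-Ko-Rado theorem states: for n ≥ 2k, an intersecting family of k-subsets of an n-element set has size at most C(n − 1, k − 1), with equality for 'star' families {A ⊆ [n] : |A| = k, i ∈ A} (fix an element i). For n = 300, k = 7: C(299, 6) = 943566389766.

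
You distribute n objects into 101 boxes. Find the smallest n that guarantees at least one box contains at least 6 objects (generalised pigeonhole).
n = (6 − 1)·101 + 1 = 506

By the generalised pigeonhole principle, to guarantee some box contains ≥ r objects we need more than (r − 1) · k objects total. Threshold: n = (r − 1) · k + 1. With r = 6 and k = 101: n = 5 · 101 + 1 = 505 + 1 = 506. For n = 505 = 5 · 101, we can put exactly 5 objects in every box, avoiding 6 in any single one — so 506 is tight.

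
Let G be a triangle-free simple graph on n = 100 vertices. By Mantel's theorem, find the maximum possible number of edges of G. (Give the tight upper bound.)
ex(100, K_3) = ⌊100^2/4⌋ = 2500

Mantel (1907): a triangle-free graph on n vertices has at most ⌊n^2/4⌋ edges, with equality for the complete bipartite graph K_{⌊n/2⌋, ⌈n/2⌉}. For n = 100: ⌊100^2/4⌋ = ⌊10000/4⌋ = 2500. The extremal graph is K_{50, 50}, which has 50·50 = 2500 edges.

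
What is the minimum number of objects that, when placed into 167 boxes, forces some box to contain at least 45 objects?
n = (45 − 1)·167 + 1 = 7349

By the generalised pigeonhole principle, to guarantee some box contains ≥ r objects we need more than (r − 1) · k objects total. Threshold: n = (r − 1) · k + 1. With r = 45 and k = 167: n = 44 · 167 + 1 = 7348 + 1 = 7349. For n = 7348 = 44 · 167, we can put exactly 44 objects in every box, avoiding 45 in any single one — so 7349 is tight.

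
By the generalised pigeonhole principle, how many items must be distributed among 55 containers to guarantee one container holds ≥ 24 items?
n = (24 − 1)·55 + 1 = 1266

By the generalised pigeonhole principle, to guarantee some box contains ≥ r objects we need more than (r − 1) · k objects total. Threshold: n = (r − 1) · k + 1. With r = 24 and k = 55: n = 23 · 55 + 1 = 1265 + 1 = 1266. For n = 1265 = 23 · 55, we can put exactly 23 objects in every box, avoiding 24 in any single one — so 1266 is tight.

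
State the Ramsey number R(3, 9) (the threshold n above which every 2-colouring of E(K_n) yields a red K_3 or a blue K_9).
R(3, 9) = 36

Lower bound: an explicit 2-colouring of K_{35} (typically a Paley-type or other structured construction) avoids a red K_3 and a blue K_9, showing R(3, 9) > 35.
Upper bound: the simple Erdős–Szekeres recurrence only gives R(3, 9) ≤ 37; the tight bound R(3, 9) ≤ 36 requires a sharper case analysis (or computer search) of 2-colourings of K_{36}.
Hence R(3, 9) = 36.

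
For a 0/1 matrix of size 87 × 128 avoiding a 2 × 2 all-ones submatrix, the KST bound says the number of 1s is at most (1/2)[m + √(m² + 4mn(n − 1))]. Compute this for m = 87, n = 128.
z(87, 128; 2, 2) ≤ (1/2)[87 + √(87² + 4·87·128·127)] = (1/2)[87 + √5664657] = 1233.527

Kővári–Sós–Turán: let r_1, ..., r_87 be the row sums and z = Σ r_i the total number of 1s. Each pair of columns can share at most one row with both entries 1 (else a 2×2 all-ones block appears), so Σ_i C(r_i, 2) ≤ C(128, 2) = 8128. By convexity Σ_i C(r_i, 2) ≥ 87·C(z/87, 2) = z(z − 87)/(2·87), giving z² − 87z − 87·128·127 ≤ 0 and hence z ≤ (1/2)[87 + √(7569 + 4·1414272)] = (1/2)[87 + √5664657] ≈ (1/2)(87 + 2380.054) = 1233.527.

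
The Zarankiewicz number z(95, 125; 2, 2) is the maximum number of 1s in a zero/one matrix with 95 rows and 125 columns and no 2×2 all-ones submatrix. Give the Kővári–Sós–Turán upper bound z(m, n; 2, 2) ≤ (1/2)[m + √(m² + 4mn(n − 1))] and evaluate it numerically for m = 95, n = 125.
z(95, 125; 2, 2) ≤ (1/2)[95 + √(95² + 4·95·125·124)] = (1/2)[95 + √5899025] = 1261.8954

Kővári–Sós–Turán: let r_1, ..., r_95 be the row sums and z = Σ r_i the total number of 1s. Each pair of columns can share at most one row with both entries 1 (else a 2×2 all-ones block appears), so Σ_i C(r_i, 2) ≤ C(125, 2) = 7750. By convexity Σ_i C(r_i, 2) ≥ 95·C(z/95, 2) = z(z − 95)/(2·95), giving z² − 95z − 95·125·124 ≤ 0 and hence z ≤ (1/2)[95 + √(9025 + 4·1472500)] = (1/2)[95 + √5899025] ≈ (1/2)(95 + 2428.7909) = 1261.8954.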